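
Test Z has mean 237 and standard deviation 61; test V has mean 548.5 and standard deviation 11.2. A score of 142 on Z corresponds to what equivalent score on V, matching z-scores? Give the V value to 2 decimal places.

V = 531.06

z = (142 − 237)/61 ≈ -1.5574.
V = 548.5 + z·11.2 = 548.5 + (142 − 237)·11.2/61 ≈ 531.06.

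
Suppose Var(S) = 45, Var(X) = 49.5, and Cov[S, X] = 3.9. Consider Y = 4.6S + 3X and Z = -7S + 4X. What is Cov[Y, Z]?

Cov[Y, Z] = -865.14

By bilinearity, Cov[Y, Z] = ac·Var(S) + bd·Var(X) + (ad+bc)·Cov[S, X], with a=4.6, b=3, c=-7, d=4.
ac·Var(S) = 4.6·(-7)·45 = -1449
bd·Var(X) = 3·4·49.5 = 594
(ad+bc)·Cov[S, X] = (-2.6)·3.9 = -10.14
Cov[Y, Z] = -1449 + 594 + (-10.14) = -865.14.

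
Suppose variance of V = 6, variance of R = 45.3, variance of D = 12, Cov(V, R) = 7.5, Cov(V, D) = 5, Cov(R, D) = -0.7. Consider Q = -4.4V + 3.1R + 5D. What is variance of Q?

variance of Q = 405.193

variance of Q = a²·variance of V + b²·variance of R + c²·variance of D + 2ab·Cov(V, R) + 2ac·Cov(V, D) + 2bc·Cov(R, D), with a = -4.4, b = 3.1, c = 5.
= 116.16 + 435.333 + 300 + (-204.6) + (-220) + (-21.7)
= 405.193.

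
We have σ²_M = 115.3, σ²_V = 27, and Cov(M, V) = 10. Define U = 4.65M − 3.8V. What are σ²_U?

σ²_U = 2529.55425

σ²_U = a²·σ²_M + b²·σ²_V + 2ab·Cov(M, V) with a = 4.65, b = -3.8.
= 4.65²·115.3 + (-3.8)²·27 + 2·4.65·(-3.8)·10
= 2493.07425 + 389.88 + (-353.4) = 2529.55425.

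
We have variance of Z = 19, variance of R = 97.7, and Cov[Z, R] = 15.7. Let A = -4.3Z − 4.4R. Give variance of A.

variance of A = 2836.87

variance of A = a²·variance of Z + b²·variance of R + 2ab·Cov[Z, R] with a = -4.3, b = -4.4.
= (-4.3)²·19 + (-4.4)²·97.7 + 2·(-4.3)·(-4.4)·15.7
= 351.31 + 1891.472 + 594.088 = 2836.87.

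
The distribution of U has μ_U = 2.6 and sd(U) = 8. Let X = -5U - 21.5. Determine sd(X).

X = -5U - 21.5 is linear with a = -5, b = -21.5.
sd(X) = |a|·sd(U) = |-5|·8 = 40.

sd(X) = 40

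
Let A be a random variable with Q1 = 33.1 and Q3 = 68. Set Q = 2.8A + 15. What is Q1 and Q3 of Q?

a = 2.8 > 0: Q1(Q) = a·Q1(A)+b = 107.68, Q3(Q) = a·Q3(A)+b = 205.4.

Q1(Q) = 107.68, Q3(Q) = 205.4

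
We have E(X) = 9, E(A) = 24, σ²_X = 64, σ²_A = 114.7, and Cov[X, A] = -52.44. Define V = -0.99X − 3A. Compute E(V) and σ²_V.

E(V) = -80.91, σ²_V = 783.5328

E(V) = (-0.99)·E(X) + (-3)·E(A) = (-0.99)·9 + (-3)·24 = -80.91.
σ²_V = a²·σ²_X + b²·σ²_A + 2ab·Cov[X, A] with a = -0.99, b = -3.
= (-0.99)²·64 + (-3)²·114.7 + 2·(-0.99)·(-3)·(-52.44)
= 62.7264 + 1032.3 + (-311.4936) = 783.5328.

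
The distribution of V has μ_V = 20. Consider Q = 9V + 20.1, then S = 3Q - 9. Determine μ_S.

μ_S = 591.3

μ_Q = 9·20 + 20.1 = 200.1.
μ_S = 3·200.1 + (-9) = 591.3.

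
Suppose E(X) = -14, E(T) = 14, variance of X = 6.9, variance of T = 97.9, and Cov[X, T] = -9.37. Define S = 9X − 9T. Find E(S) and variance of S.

E(S) = -252, variance of S = 10006.74

E(S) = 9·E(X) + (-9)·E(T) = 9·(-14) + (-9)·14 = -252.
variance of S = a²·variance of X + b²·variance of T + 2ab·Cov[X, T] with a = 9, b = -9.
= 9²·6.9 + (-9)²·97.9 + 2·9·(-9)·(-9.37)
= 558.9 + 7929.9 + 1517.94 = 10006.74.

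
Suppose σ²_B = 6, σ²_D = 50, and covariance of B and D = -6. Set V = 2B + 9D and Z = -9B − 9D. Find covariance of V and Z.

By bilinearity, covariance of V and Z = ac·σ²_B + bd·σ²_D + (ad+bc)·covariance of B and D, with a=2, b=9, c=-9, d=-9.
ac·σ²_B = 2·(-9)·6 = -108
bd·σ²_D = 9·(-9)·50 = -4050
(ad+bc)·covariance of B and D = (-99)·(-6) = 594
covariance of V and Z = -108 + (-4050) + 594 = -3564.

covariance of V and Z = -3564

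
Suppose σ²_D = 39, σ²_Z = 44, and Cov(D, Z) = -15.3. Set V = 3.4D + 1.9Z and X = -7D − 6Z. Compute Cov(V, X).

By bilinearity, Cov(V, X) = ac·σ²_D + bd·σ²_Z + (ad+bc)·Cov(D, Z), with a=3.4, b=1.9, c=-7, d=-6.
ac·σ²_D = 3.4·(-7)·39 = -928.2
bd·σ²_Z = 1.9·(-6)·44 = -501.6
(ad+bc)·Cov(D, Z) = (-33.7)·(-15.3) = 515.61
Cov(V, X) = -928.2 + (-501.6) + 515.61 = -914.19.

Cov(V, X) = -914.19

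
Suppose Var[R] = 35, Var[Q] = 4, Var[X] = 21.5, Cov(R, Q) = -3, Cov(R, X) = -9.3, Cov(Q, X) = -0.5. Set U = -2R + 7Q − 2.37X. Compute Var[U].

Var[U] = a²·Var[R] + b²·Var[Q] + c²·Var[X] + 2ab·Cov(R, Q) + 2ac·Cov(R, X) + 2bc·Cov(Q, X), with a = -2, b = 7, c = -2.37.
= 140 + 196 + 120.76335 + 84 + (-88.164) + 16.59
= 469.18935.

Var[U] = 469.18935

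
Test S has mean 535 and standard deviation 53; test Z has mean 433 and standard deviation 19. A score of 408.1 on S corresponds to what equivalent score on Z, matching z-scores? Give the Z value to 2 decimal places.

z = (408.1 − 535)/53 ≈ -2.3943.
Z = 433 + z·19 = 433 + (408.1 − 535)·19/53 ≈ 387.51.

Z = 387.51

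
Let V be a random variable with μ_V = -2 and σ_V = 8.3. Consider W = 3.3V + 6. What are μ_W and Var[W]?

W = 3.3V + 6 is linear with a = 3.3, b = 6.
μ_W = a·μ_V + b = 3.3·(-2) + 6 = -0.6.
Var[V] = 8.3² = 68.89.
Var[W] = a²·Var[V] = 3.3²·68.89 = 750.2121 (the additive constant 6 does not affect variance).

μ_W = -0.6, Var[W] = 750.2121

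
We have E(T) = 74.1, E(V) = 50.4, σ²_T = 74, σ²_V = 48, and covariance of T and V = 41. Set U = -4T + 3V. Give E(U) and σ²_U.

E(U) = (-4)·E(T) + 3·E(V) = (-4)·74.1 + 3·50.4 = -145.2.
σ²_U = a²·σ²_T + b²·σ²_V + 2ab·covariance of T and V with a = -4, b = 3.
= (-4)²·74 + 3²·48 + 2·(-4)·3·41
= 1184 + 432 + (-984) = 632.

E(U) = -145.2, σ²_U = 632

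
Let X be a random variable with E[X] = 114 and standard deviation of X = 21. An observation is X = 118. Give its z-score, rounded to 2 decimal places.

z = 0.19

z = (X − E[X]) / standard deviation of X = (118 − 114) / 21 ≈ 0.19.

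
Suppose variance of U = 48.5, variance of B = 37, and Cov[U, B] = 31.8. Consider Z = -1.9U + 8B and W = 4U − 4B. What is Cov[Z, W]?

Cov[Z, W] = -293.32

By bilinearity, Cov[Z, W] = ac·variance of U + bd·variance of B + (ad+bc)·Cov[U, B], with a=-1.9, b=8, c=4, d=-4.
ac·variance of U = (-1.9)·4·48.5 = -368.6
bd·variance of B = 8·(-4)·37 = -1184
(ad+bc)·Cov[U, B] = (39.6)·31.8 = 1259.28
Cov[Z, W] = -368.6 + (-1184) + 1259.28 = -293.32.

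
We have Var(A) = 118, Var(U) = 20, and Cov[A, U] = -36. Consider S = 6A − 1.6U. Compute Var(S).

Var(S) = 4990.4

Var(S) = a²·Var(A) + b²·Var(U) + 2ab·Cov[A, U] with a = 6, b = -1.6.
= 6²·118 + (-1.6)²·20 + 2·6·(-1.6)·(-36)
= 4248 + 51.2 + 691.2 = 4990.4.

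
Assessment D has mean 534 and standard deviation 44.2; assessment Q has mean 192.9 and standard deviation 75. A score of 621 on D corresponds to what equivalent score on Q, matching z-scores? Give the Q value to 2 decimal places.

Q = 340.52

z = (621 − 534)/44.2 ≈ 1.9683.
Q = 192.9 + z·75 = 192.9 + (621 − 534)·75/44.2 ≈ 340.52.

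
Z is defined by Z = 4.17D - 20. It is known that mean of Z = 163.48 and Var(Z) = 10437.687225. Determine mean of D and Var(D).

mean of D = 44, Var(D) = 600.25

From Z = 4.17D - 20: mean of Z = a·mean of D + b, so mean of D = (mean of Z − b)/a = (163.48 − (-20))/4.17 = 44.
Var(Z) = a²·Var(D), so Var(D) = 10437.687225/4.17² = 600.25.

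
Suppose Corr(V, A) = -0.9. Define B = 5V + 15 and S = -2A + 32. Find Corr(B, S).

Corr(B, S) = 0.9

Linear rescalings preserve |correlation|; the slopes 5 and -2 have opposite signs, so the correlation flips sign: Corr(B, S) = −Corr(V, A) = 0.9.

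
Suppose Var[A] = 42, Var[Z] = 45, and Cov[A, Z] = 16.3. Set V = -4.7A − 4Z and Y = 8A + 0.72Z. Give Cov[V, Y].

Cov[V, Y] = -2285.5592

By bilinearity, Cov[V, Y] = ac·Var[A] + bd·Var[Z] + (ad+bc)·Cov[A, Z], with a=-4.7, b=-4, c=8, d=0.72.
ac·Var[A] = (-4.7)·8·42 = -1579.2
bd·Var[Z] = (-4)·0.72·45 = -129.6
(ad+bc)·Cov[A, Z] = (-35.384)·16.3 = -576.7592
Cov[V, Y] = -1579.2 + (-129.6) + (-576.7592) = -2285.5592.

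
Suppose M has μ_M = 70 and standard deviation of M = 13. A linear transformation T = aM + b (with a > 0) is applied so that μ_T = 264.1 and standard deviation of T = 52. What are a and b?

a = 4, b = -15.9

standard deviation of T = a·standard deviation of M (a > 0), so a = 52/13 = 4.
μ_T = a·μ_M + b, so b = 264.1 − 4·70 = -15.9.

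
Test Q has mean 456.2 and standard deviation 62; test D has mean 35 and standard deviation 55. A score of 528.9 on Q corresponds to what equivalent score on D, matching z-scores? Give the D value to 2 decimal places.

D = 99.49

z = (528.9 − 456.2)/62 ≈ 1.1726.
D = 35 + z·55 = 35 + (528.9 − 456.2)·55/62 ≈ 99.49.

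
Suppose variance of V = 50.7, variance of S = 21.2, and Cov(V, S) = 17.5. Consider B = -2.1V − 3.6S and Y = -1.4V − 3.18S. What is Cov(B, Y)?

By bilinearity, Cov(B, Y) = ac·variance of V + bd·variance of S + (ad+bc)·Cov(V, S), with a=-2.1, b=-3.6, c=-1.4, d=-3.18.
ac·variance of V = (-2.1)·(-1.4)·50.7 = 149.058
bd·variance of S = (-3.6)·(-3.18)·21.2 = 242.6976
(ad+bc)·Cov(V, S) = (11.718)·17.5 = 205.065
Cov(B, Y) = 149.058 + 242.6976 + 205.065 = 596.8206.

Cov(B, Y) = 596.8206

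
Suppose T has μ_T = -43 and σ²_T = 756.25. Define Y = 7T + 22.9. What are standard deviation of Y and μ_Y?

standard deviation of Y = 192.5, μ_Y = -278.1

Y = 7T + 22.9 is linear with a = 7, b = 22.9.
standard deviation of T = √756.25 = 27.5.
standard deviation of Y = |a|·standard deviation of T = |7|·27.5 = 192.5.
μ_Y = a·μ_T + b = 7·(-43) + 22.9 = -278.1.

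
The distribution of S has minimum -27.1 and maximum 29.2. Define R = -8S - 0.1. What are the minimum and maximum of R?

a = -8 < 0, so order reverses: min(R) = a·max(S)+b = (-8)·29.2 + (-0.1) = -233.7; max(R) = a·min(S)+b = (-8)·(-27.1) + (-0.1) = 216.7.

min(R) = -233.7, max(R) = 216.7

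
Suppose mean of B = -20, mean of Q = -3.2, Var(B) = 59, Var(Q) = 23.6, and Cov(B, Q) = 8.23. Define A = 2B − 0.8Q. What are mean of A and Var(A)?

mean of A = 2·mean of B + (-0.8)·mean of Q = 2·(-20) + (-0.8)·(-3.2) = -37.44.
Var(A) = a²·Var(B) + b²·Var(Q) + 2ab·Cov(B, Q) with a = 2, b = -0.8.
= 2²·59 + (-0.8)²·23.6 + 2·2·(-0.8)·8.23
= 236 + 15.104 + (-26.336) = 224.768.

mean of A = -37.44, Var(A) = 224.768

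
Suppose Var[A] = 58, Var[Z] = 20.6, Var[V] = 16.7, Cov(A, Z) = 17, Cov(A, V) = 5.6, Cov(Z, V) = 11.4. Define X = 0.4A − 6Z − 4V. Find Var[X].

Var[X] = 1465.76

Var[X] = a²·Var[A] + b²·Var[Z] + c²·Var[V] + 2ab·Cov(A, Z) + 2ac·Cov(A, V) + 2bc·Cov(Z, V), with a = 0.4, b = -6, c = -4.
= 9.28 + 741.6 + 267.2 + (-81.6) + (-17.92) + 547.2
= 1465.76.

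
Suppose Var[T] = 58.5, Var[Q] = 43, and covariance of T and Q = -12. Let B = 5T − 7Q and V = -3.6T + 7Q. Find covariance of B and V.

By bilinearity, covariance of B and V = ac·Var[T] + bd·Var[Q] + (ad+bc)·covariance of T and Q, with a=5, b=-7, c=-3.6, d=7.
ac·Var[T] = 5·(-3.6)·58.5 = -1053
bd·Var[Q] = (-7)·7·43 = -2107
(ad+bc)·covariance of T and Q = (60.2)·(-12) = -722.4
covariance of B and V = -1053 + (-2107) + (-722.4) = -3882.4.

covariance of B and V = -3882.4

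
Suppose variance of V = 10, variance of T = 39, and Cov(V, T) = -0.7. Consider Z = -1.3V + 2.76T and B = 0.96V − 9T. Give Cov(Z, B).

Cov(Z, B) = -991.28472

By bilinearity, Cov(Z, B) = ac·variance of V + bd·variance of T + (ad+bc)·Cov(V, T), with a=-1.3, b=2.76, c=0.96, d=-9.
ac·variance of V = (-1.3)·0.96·10 = -12.48
bd·variance of T = 2.76·(-9)·39 = -968.76
(ad+bc)·Cov(V, T) = (14.3496)·(-0.7) = -10.04472
Cov(Z, B) = -12.48 + (-968.76) + (-10.04472) = -991.28472.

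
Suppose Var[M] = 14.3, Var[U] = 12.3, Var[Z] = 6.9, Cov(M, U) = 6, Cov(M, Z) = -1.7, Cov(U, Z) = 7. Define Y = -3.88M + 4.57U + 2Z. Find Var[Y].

Var[Y] = a²·Var[M] + b²·Var[U] + c²·Var[Z] + 2ab·Cov(M, U) + 2ac·Cov(M, Z) + 2bc·Cov(U, Z), with a = -3.88, b = 4.57, c = 2.
= 215.27792 + 256.88427 + 27.6 + (-212.7792) + 26.384 + 127.96
= 441.32699.

Var[Y] = 441.32699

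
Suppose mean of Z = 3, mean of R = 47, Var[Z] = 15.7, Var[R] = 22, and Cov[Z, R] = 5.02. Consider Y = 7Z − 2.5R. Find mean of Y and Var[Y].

mean of Y = 7·mean of Z + (-2.5)·mean of R = 7·3 + (-2.5)·47 = -96.5.
Var[Y] = a²·Var[Z] + b²·Var[R] + 2ab·Cov[Z, R] with a = 7, b = -2.5.
= 7²·15.7 + (-2.5)²·22 + 2·7·(-2.5)·5.02
= 769.3 + 137.5 + (-175.7) = 731.1.

mean of Y = -96.5, Var[Y] = 731.1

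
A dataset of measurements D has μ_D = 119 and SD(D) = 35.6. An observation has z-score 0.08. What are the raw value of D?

D = μ_D + z·SD(D) = 119 + 0.08·35.6 = 121.848.

D = 121.848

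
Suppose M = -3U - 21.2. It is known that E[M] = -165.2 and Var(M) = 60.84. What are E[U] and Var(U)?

E[U] = 48, Var(U) = 6.76

From M = -3U - 21.2: E[M] = a·E[U] + b, so E[U] = (E[M] − b)/a = (-165.2 − (-21.2))/(-3) = 48.
Var(M) = a²·Var(U), so Var(U) = 60.84/(-3)² = 6.76.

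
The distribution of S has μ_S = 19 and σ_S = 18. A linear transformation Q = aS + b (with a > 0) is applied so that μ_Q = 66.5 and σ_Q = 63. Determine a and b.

σ_Q = a·σ_S (a > 0), so a = 63/18 = 3.5.
μ_Q = a·μ_S + b, so b = 66.5 − 3.5·19 = 0.

a = 3.5, b = 0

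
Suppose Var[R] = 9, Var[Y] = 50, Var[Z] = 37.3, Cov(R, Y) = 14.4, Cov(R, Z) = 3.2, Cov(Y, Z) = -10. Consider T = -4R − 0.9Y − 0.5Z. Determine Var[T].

Var[T] = a²·Var[R] + b²·Var[Y] + c²·Var[Z] + 2ab·Cov(R, Y) + 2ac·Cov(R, Z) + 2bc·Cov(Y, Z), with a = -4, b = -0.9, c = -0.5.
= 144 + 40.5 + 9.325 + 103.68 + 12.8 + (-9)
= 301.305.

Var[T] = 301.305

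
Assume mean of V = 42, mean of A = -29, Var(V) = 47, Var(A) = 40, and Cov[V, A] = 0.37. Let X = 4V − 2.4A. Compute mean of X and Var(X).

mean of X = 4·mean of V + (-2.4)·mean of A = 4·42 + (-2.4)·(-29) = 237.6.
Var(X) = a²·Var(V) + b²·Var(A) + 2ab·Cov[V, A] with a = 4, b = -2.4.
= 4²·47 + (-2.4)²·40 + 2·4·(-2.4)·0.37
= 752 + 230.4 + (-7.104) = 975.296.

mean of X = 237.6, Var(X) = 975.296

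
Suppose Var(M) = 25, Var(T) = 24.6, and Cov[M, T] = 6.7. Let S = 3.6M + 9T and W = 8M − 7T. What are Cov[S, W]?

Cov[S, W] = -516.24

By bilinearity, Cov[S, W] = ac·Var(M) + bd·Var(T) + (ad+bc)·Cov[M, T], with a=3.6, b=9, c=8, d=-7.
ac·Var(M) = 3.6·8·25 = 720
bd·Var(T) = 9·(-7)·24.6 = -1549.8
(ad+bc)·Cov[M, T] = (46.8)·6.7 = 313.56
Cov[S, W] = 720 + (-1549.8) + 313.56 = -516.24.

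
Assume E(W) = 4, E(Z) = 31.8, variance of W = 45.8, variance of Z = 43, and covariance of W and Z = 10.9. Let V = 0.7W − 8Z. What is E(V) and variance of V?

E(V) = -251.6, variance of V = 2652.362

E(V) = 0.7·E(W) + (-8)·E(Z) = 0.7·4 + (-8)·31.8 = -251.6.
variance of V = a²·variance of W + b²·variance of Z + 2ab·covariance of W and Z with a = 0.7, b = -8.
= 0.7²·45.8 + (-8)²·43 + 2·0.7·(-8)·10.9
= 22.442 + 2752 + (-122.08) = 2652.362.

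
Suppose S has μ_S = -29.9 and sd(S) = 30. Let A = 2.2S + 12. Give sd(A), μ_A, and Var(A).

sd(A) = 66, μ_A = -53.78, Var(A) = 4356

A = 2.2S + 12 is linear with a = 2.2, b = 12.
sd(A) = |a|·sd(S) = |2.2|·30 = 66.
μ_A = a·μ_S + b = 2.2·(-29.9) + 12 = -53.78.
Var(S) = 30² = 900.
Var(A) = a²·Var(S) = 2.2²·900 = 4356 (the additive constant 12 does not affect variance).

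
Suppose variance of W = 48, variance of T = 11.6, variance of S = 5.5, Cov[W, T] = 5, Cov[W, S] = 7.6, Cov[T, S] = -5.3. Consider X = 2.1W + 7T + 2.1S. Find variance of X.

variance of X = a²·variance of W + b²·variance of T + c²·variance of S + 2ab·Cov[W, T] + 2ac·Cov[W, S] + 2bc·Cov[T, S], with a = 2.1, b = 7, c = 2.1.
= 211.68 + 568.4 + 24.255 + 147 + 67.032 + (-155.82)
= 862.547.

variance of X = 862.547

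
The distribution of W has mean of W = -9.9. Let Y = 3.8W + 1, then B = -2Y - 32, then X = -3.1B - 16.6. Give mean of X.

mean of X = -144.444

mean of Y = 3.8·(-9.9) + 1 = -36.62.
mean of B = (-2)·(-36.62) + (-32) = 41.24.
mean of X = (-3.1)·41.24 + (-16.6) = -144.444.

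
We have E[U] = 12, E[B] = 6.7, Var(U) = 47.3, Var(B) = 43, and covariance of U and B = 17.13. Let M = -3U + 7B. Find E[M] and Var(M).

E[M] = 10.9, Var(M) = 1813.24

E[M] = (-3)·E[U] + 7·E[B] = (-3)·12 + 7·6.7 = 10.9.
Var(M) = a²·Var(U) + b²·Var(B) + 2ab·covariance of U and B with a = -3, b = 7.
= (-3)²·47.3 + 7²·43 + 2·(-3)·7·17.13
= 425.7 + 2107 + (-719.46) = 1813.24.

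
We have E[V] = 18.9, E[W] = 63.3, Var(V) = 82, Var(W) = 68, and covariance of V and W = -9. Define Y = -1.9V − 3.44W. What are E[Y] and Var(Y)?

E[Y] = (-1.9)·E[V] + (-3.44)·E[W] = (-1.9)·18.9 + (-3.44)·63.3 = -253.662.
Var(Y) = a²·Var(V) + b²·Var(W) + 2ab·covariance of V and W with a = -1.9, b = -3.44.
= (-1.9)²·82 + (-3.44)²·68 + 2·(-1.9)·(-3.44)·(-9)
= 296.02 + 804.6848 + (-117.648) = 983.0568.

E[Y] = -253.662, Var(Y) = 983.0568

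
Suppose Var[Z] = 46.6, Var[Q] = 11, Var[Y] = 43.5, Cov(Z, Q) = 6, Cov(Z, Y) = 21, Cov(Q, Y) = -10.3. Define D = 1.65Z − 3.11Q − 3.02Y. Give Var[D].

Var[D] = 165.65568

Var[D] = a²·Var[Z] + b²·Var[Q] + c²·Var[Y] + 2ab·Cov(Z, Q) + 2ac·Cov(Z, Y) + 2bc·Cov(Q, Y), with a = 1.65, b = -3.11, c = -3.02.
= 126.8685 + 106.3931 + 396.7374 + (-61.578) + (-209.286) + (-193.47932)
= 165.65568.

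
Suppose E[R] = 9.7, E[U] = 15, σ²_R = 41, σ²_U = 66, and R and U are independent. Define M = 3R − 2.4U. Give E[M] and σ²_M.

E[M] = 3·E[R] + (-2.4)·E[U] = 3·9.7 + (-2.4)·15 = -6.9.
σ²_M = a²·σ²_R + b²·σ²_U + 2ab·covariance of R and U with a = 3, b = -2.4.
Independence gives covariance of R and U = 0.
= 3²·41 + (-2.4)²·66 + 2·3·(-2.4)·0
= 369 + 380.16 + 0 = 749.16.

E[M] = -6.9, σ²_M = 749.16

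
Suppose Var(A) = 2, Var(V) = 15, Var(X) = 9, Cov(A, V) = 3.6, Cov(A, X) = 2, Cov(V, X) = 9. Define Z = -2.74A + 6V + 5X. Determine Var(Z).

Var(Z) = 1146.8472

Var(Z) = a²·Var(A) + b²·Var(V) + c²·Var(X) + 2ab·Cov(A, V) + 2ac·Cov(A, X) + 2bc·Cov(V, X), with a = -2.74, b = 6, c = 5.
= 15.0152 + 540 + 225 + (-118.368) + (-54.8) + 540
= 1146.8472.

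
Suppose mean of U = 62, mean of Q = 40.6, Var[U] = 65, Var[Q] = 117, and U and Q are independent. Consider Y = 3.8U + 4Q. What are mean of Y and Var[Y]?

mean of Y = 398, Var[Y] = 2810.6

mean of Y = 3.8·mean of U + 4·mean of Q = 3.8·62 + 4·40.6 = 398.
Var[Y] = a²·Var[U] + b²·Var[Q] + 2ab·covariance of U and Q with a = 3.8, b = 4.
Independence gives covariance of U and Q = 0.
= 3.8²·65 + 4²·117 + 2·3.8·4·0
= 938.6 + 1872 + 0 = 2810.6.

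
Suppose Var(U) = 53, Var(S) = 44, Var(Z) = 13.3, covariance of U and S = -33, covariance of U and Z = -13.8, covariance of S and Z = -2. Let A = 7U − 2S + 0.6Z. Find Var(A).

Var(A) = 3590.668

Var(A) = a²·Var(U) + b²·Var(S) + c²·Var(Z) + 2ab·covariance of U and S + 2ac·covariance of U and Z + 2bc·covariance of S and Z, with a = 7, b = -2, c = 0.6.
= 2597 + 176 + 4.788 + 924 + (-115.92) + 4.8
= 3590.668.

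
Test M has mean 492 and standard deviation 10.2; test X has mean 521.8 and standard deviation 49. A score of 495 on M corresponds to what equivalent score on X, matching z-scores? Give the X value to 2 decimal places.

X = 536.21

z = (495 − 492)/10.2 ≈ 0.2941.
X = 521.8 + z·49 = 521.8 + (495 − 492)·49/10.2 ≈ 536.21.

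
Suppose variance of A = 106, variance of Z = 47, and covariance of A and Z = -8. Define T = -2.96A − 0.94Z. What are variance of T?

variance of T = 925.7404

variance of T = a²·variance of A + b²·variance of Z + 2ab·covariance of A and Z with a = -2.96, b = -0.94.
= (-2.96)²·106 + (-0.94)²·47 + 2·(-2.96)·(-0.94)·(-8)
= 928.7296 + 41.5292 + (-44.5184) = 925.7404.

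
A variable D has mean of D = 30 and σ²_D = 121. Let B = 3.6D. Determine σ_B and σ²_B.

B = 3.6D is linear with a = 3.6, b = 0.
σ_D = √121 = 11.
σ_B = |a|·σ_D = |3.6|·11 = 39.6.
σ²_B = a²·σ²_D = 3.6²·121 = 1568.16.

σ_B = 39.6, σ²_B = 1568.16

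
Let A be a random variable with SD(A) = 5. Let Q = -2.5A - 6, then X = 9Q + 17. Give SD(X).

SD(X) = 112.5

SD(Q) = |-2.5|·5 = 12.5.
SD(X) = |9|·12.5 = 112.5.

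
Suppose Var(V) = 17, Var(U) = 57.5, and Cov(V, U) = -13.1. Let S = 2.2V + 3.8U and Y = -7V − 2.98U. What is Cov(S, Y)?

Cov(S, Y) = -478.5864

By bilinearity, Cov(S, Y) = ac·Var(V) + bd·Var(U) + (ad+bc)·Cov(V, U), with a=2.2, b=3.8, c=-7, d=-2.98.
ac·Var(V) = 2.2·(-7)·17 = -261.8
bd·Var(U) = 3.8·(-2.98)·57.5 = -651.13
(ad+bc)·Cov(V, U) = (-33.156)·(-13.1) = 434.3436
Cov(S, Y) = -261.8 + (-651.13) + 434.3436 = -478.5864.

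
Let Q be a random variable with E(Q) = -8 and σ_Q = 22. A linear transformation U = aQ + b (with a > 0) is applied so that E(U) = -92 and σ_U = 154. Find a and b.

a = 7, b = -36

σ_U = a·σ_Q (a > 0), so a = 154/22 = 7.
E(U) = a·E(Q) + b, so b = -92 − 7·(-8) = -36.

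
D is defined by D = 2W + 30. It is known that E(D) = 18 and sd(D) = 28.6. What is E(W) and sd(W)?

From D = 2W + 30: E(D) = a·E(W) + b, so E(W) = (E(D) − b)/a = (18 − 30)/2 = -6.
sd(D) = |a|·sd(W), so sd(W) = 28.6/|2| = 14.3.

E(W) = -6, sd(W) = 14.3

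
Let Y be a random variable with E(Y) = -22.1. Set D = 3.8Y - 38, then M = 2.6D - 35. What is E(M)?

E(M) = -352.148

E(D) = 3.8·(-22.1) + (-38) = -121.98.
E(M) = 2.6·(-121.98) + (-35) = -352.148.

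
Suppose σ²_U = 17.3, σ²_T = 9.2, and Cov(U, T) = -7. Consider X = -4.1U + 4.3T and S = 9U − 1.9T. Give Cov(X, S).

By bilinearity, Cov(X, S) = ac·σ²_U + bd·σ²_T + (ad+bc)·Cov(U, T), with a=-4.1, b=4.3, c=9, d=-1.9.
ac·σ²_U = (-4.1)·9·17.3 = -638.37
bd·σ²_T = 4.3·(-1.9)·9.2 = -75.164
(ad+bc)·Cov(U, T) = (46.49)·(-7) = -325.43
Cov(X, S) = -638.37 + (-75.164) + (-325.43) = -1038.964.

Cov(X, S) = -1038.964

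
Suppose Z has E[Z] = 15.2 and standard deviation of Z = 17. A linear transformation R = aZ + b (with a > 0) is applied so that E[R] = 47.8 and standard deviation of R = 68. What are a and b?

a = 4, b = -13

standard deviation of R = a·standard deviation of Z (a > 0), so a = 68/17 = 4.
E[R] = a·E[Z] + b, so b = 47.8 − 4·15.2 = -13.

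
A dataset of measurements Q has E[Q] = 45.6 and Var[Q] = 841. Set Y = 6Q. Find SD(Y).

Y = 6Q is linear with a = 6, b = 0.
SD(Q) = √841 = 29.
SD(Y) = |a|·SD(Q) = |6|·29 = 174.

SD(Y) = 174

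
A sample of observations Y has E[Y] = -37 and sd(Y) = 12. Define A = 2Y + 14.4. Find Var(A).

A = 2Y + 14.4 is linear with a = 2, b = 14.4.
Var(Y) = 12² = 144.
Var(A) = a²·Var(Y) = 2²·144 = 576 (the additive constant 14.4 does not affect variance).

Var(A) = 576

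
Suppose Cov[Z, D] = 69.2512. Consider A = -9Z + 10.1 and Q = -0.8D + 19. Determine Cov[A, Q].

Cov[A, Q] = a·c·Cov[Z, D] = (-9)·(-0.8)·69.2512 = 498.60864. Additive constants drop out.

Cov[A, Q] = 498.60864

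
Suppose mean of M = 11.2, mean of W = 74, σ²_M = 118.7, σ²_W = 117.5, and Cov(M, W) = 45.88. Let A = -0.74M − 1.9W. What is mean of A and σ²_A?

mean of A = -148.888, σ²_A = 618.18968

mean of A = (-0.74)·mean of M + (-1.9)·mean of W = (-0.74)·11.2 + (-1.9)·74 = -148.888.
σ²_A = a²·σ²_M + b²·σ²_W + 2ab·Cov(M, W) with a = -0.74, b = -1.9.
= (-0.74)²·118.7 + (-1.9)²·117.5 + 2·(-0.74)·(-1.9)·45.88
= 65.00012 + 424.175 + 129.01456 = 618.18968.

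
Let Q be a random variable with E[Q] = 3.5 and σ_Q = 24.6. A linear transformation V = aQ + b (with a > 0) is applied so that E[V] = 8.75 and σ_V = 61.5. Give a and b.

σ_V = a·σ_Q (a > 0), so a = 61.5/24.6 = 2.5.
E[V] = a·E[Q] + b, so b = 8.75 − 2.5·3.5 = 0.

a = 2.5, b = 0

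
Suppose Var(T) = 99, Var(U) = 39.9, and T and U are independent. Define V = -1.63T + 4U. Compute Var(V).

Var(V) = a²·Var(T) + b²·Var(U) + 2ab·Cov[T, U] with a = -1.63, b = 4.
Independence gives Cov[T, U] = 0.
= (-1.63)²·99 + 4²·39.9 + 2·(-1.63)·4·0
= 263.0331 + 638.4 + 0 = 901.4331.

Var(V) = 901.4331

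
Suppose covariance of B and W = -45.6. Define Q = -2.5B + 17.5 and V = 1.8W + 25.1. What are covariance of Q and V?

covariance of Q and V = a·c·covariance of B and W = (-2.5)·1.8·(-45.6) = 205.2. Additive constants drop out.

covariance of Q and V = 205.2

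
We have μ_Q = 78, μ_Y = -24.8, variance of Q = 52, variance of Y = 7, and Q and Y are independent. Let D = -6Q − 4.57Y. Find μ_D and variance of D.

μ_D = -354.664, variance of D = 2018.1943

μ_D = (-6)·μ_Q + (-4.57)·μ_Y = (-6)·78 + (-4.57)·(-24.8) = -354.664.
variance of D = a²·variance of Q + b²·variance of Y + 2ab·Cov(Q, Y) with a = -6, b = -4.57.
Independence gives Cov(Q, Y) = 0.
= (-6)²·52 + (-4.57)²·7 + 2·(-6)·(-4.57)·0
= 1872 + 146.1943 + 0 = 2018.1943.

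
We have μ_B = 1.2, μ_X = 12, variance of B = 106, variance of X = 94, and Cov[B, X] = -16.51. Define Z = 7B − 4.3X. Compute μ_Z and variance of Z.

μ_Z = -43.2, variance of Z = 7925.962

μ_Z = 7·μ_B + (-4.3)·μ_X = 7·1.2 + (-4.3)·12 = -43.2.
variance of Z = a²·variance of B + b²·variance of X + 2ab·Cov[B, X] with a = 7, b = -4.3.
= 7²·106 + (-4.3)²·94 + 2·7·(-4.3)·(-16.51)
= 5194 + 1738.06 + 993.902 = 7925.962.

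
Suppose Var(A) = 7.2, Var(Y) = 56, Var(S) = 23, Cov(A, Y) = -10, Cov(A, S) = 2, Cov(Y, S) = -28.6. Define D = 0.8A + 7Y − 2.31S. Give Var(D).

Var(D) = a²·Var(A) + b²·Var(Y) + c²·Var(S) + 2ab·Cov(A, Y) + 2ac·Cov(A, S) + 2bc·Cov(Y, S), with a = 0.8, b = 7, c = -2.31.
= 4.608 + 2744 + 122.7303 + (-112) + (-7.392) + 924.924
= 3676.8703.

Var(D) = 3676.8703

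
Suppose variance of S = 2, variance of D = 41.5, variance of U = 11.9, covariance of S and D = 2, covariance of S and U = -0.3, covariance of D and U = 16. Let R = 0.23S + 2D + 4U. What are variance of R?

variance of R = 613.7938

variance of R = a²·variance of S + b²·variance of D + c²·variance of U + 2ab·covariance of S and D + 2ac·covariance of S and U + 2bc·covariance of D and U, with a = 0.23, b = 2, c = 4.
= 0.1058 + 166 + 190.4 + 1.84 + (-0.552) + 256
= 613.7938.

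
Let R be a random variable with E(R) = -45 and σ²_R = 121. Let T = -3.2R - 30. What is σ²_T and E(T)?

T = -3.2R - 30 is linear with a = -3.2, b = -30.
σ²_T = a²·σ²_R = (-3.2)²·121 = 1239.04 (the additive constant -30 does not affect variance).
E(T) = a·E(R) + b = (-3.2)·(-45) + (-30) = 114.

σ²_T = 1239.04, E(T) = 114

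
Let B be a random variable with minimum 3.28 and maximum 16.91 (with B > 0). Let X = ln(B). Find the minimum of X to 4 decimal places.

min(X) = 1.1878

ln(B) is increasing on this domain, so min(X) comes from min(B) = 3.28: min(X) = ln(3.28) ≈ 1.1878.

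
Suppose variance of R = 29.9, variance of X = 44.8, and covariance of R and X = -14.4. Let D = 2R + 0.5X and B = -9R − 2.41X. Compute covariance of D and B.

By bilinearity, covariance of D and B = ac·variance of R + bd·variance of X + (ad+bc)·covariance of R and X, with a=2, b=0.5, c=-9, d=-2.41.
ac·variance of R = 2·(-9)·29.9 = -538.2
bd·variance of X = 0.5·(-2.41)·44.8 = -53.984
(ad+bc)·covariance of R and X = (-9.32)·(-14.4) = 134.208
covariance of D and B = -538.2 + (-53.984) + 134.208 = -457.976.

covariance of D and B = -457.976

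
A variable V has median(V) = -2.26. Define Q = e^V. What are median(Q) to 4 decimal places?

e^V is monotone on this domain, so median(Q) = exp(-2.26) ≈ 0.1044.

median(Q) = 0.1044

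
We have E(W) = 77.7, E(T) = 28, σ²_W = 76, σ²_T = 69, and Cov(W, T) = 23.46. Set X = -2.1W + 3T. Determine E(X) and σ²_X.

E(X) = (-2.1)·E(W) + 3·E(T) = (-2.1)·77.7 + 3·28 = -79.17.
σ²_X = a²·σ²_W + b²·σ²_T + 2ab·Cov(W, T) with a = -2.1, b = 3.
= (-2.1)²·76 + 3²·69 + 2·(-2.1)·3·23.46
= 335.16 + 621 + (-295.596) = 660.564.

E(X) = -79.17, σ²_X = 660.564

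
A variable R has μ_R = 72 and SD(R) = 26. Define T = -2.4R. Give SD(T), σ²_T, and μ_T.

SD(T) = 62.4, σ²_T = 3893.76, μ_T = -172.8

T = -2.4R is linear with a = -2.4, b = 0.
SD(T) = |a|·SD(R) = |-2.4|·26 = 62.4.
σ²_R = 26² = 676.
σ²_T = a²·σ²_R = (-2.4)²·676 = 3893.76.
μ_T = a·μ_R + b = (-2.4)·72 = -172.8.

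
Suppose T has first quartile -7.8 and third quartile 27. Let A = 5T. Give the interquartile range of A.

IQR of T = Q3 − Q1 = 27 − (-7.8) = 34.8.
Under A = aT + b, IQR(A) = |a|·IQR(T) = |5|·34.8 = 174 (shifts cancel; spread scales by |a|).

IQR(A) = 174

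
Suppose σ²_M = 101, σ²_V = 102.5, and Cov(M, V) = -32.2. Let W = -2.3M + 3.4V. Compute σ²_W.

σ²_W = 2222.798

σ²_W = a²·σ²_M + b²·σ²_V + 2ab·Cov(M, V) with a = -2.3, b = 3.4.
= (-2.3)²·101 + 3.4²·102.5 + 2·(-2.3)·3.4·(-32.2)
= 534.29 + 1184.9 + 503.608 = 2222.798.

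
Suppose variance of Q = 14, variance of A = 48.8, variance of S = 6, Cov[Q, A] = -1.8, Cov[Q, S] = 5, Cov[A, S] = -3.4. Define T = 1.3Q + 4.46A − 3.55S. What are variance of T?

variance of T = a²·variance of Q + b²·variance of A + c²·variance of S + 2ab·Cov[Q, A] + 2ac·Cov[Q, S] + 2bc·Cov[A, S], with a = 1.3, b = 4.46, c = -3.55.
= 23.66 + 970.71008 + 75.615 + (-20.8728) + (-46.15) + 107.6644
= 1110.62668.

variance of T = 1110.62668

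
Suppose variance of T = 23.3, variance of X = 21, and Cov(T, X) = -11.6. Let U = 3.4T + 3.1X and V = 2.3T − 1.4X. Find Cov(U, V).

By bilinearity, Cov(U, V) = ac·variance of T + bd·variance of X + (ad+bc)·Cov(T, X), with a=3.4, b=3.1, c=2.3, d=-1.4.
ac·variance of T = 3.4·2.3·23.3 = 182.206
bd·variance of X = 3.1·(-1.4)·21 = -91.14
(ad+bc)·Cov(T, X) = (2.37)·(-11.6) = -27.492
Cov(U, V) = 182.206 + (-91.14) + (-27.492) = 63.574.

Cov(U, V) = 63.574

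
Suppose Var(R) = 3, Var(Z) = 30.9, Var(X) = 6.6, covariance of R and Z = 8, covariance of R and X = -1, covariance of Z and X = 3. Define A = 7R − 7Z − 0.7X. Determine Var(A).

Var(A) = a²·Var(R) + b²·Var(Z) + c²·Var(X) + 2ab·covariance of R and Z + 2ac·covariance of R and X + 2bc·covariance of Z and X, with a = 7, b = -7, c = -0.7.
= 147 + 1514.1 + 3.234 + (-784) + 9.8 + 29.4
= 919.534.

Var(A) = 919.534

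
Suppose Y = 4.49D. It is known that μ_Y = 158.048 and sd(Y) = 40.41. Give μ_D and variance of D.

From Y = 4.49D: μ_Y = a·μ_D + b, so μ_D = (μ_Y − b)/a = (158.048 − 0)/4.49 = 35.2.
variance of Y = 40.41² = 1632.9681.
variance of Y = a²·variance of D, so variance of D = 1632.9681/4.49² = 81.

μ_D = 35.2, variance of D = 81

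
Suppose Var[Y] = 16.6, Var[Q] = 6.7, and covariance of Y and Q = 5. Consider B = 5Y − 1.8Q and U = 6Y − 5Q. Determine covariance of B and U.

By bilinearity, covariance of B and U = ac·Var[Y] + bd·Var[Q] + (ad+bc)·covariance of Y and Q, with a=5, b=-1.8, c=6, d=-5.
ac·Var[Y] = 5·6·16.6 = 498
bd·Var[Q] = (-1.8)·(-5)·6.7 = 60.3
(ad+bc)·covariance of Y and Q = (-35.8)·5 = -179
covariance of B and U = 498 + 60.3 + (-179) = 379.3.

covariance of B and U = 379.3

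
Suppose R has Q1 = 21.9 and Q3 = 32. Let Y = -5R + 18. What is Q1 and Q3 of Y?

Q1(Y) = -142, Q3(Y) = -91.5

a = -5 < 0 reverses order: Q1(Y) comes from Q3(R), Q3(Y) from Q1(R).
Q1(Y) = (-5)·32 + 18 = -142; Q3(Y) = (-5)·21.9 + 18 = -91.5.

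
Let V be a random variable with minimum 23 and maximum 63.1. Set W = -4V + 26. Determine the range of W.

Range of V = 63.1 − 23 = 40.1.
Range(W) = |a|·Range(V) = |-4|·40.1 = 160.4.

Range(W) = 160.4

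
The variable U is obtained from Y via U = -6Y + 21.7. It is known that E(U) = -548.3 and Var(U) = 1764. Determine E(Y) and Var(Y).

E(Y) = 95, Var(Y) = 49

From U = -6Y + 21.7: E(U) = a·E(Y) + b, so E(Y) = (E(U) − b)/a = (-548.3 − 21.7)/(-6) = 95.
Var(U) = a²·Var(Y), so Var(Y) = 1764/(-6)² = 49.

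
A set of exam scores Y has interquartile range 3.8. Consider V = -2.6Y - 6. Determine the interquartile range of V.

IQR(V) = 9.88

Under V = aY + b, IQR(V) = |a|·IQR(Y) = |-2.6|·3.8 = 9.88 (shifts cancel; spread scales by |a|).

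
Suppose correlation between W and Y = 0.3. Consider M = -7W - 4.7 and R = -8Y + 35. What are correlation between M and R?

correlation between M and R = 0.3

Linear rescalings preserve correlation up to sign; here the slopes -7 and -8 have the same sign, so correlation between M and R = correlation between W and Y = 0.3.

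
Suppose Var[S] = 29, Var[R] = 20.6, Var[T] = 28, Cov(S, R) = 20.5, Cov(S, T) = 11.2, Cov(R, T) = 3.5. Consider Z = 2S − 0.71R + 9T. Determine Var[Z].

Var[Z] = 2694.63446

Var[Z] = a²·Var[S] + b²·Var[R] + c²·Var[T] + 2ab·Cov(S, R) + 2ac·Cov(S, T) + 2bc·Cov(R, T), with a = 2, b = -0.71, c = 9.
= 116 + 10.38446 + 2268 + (-58.22) + 403.2 + (-44.73)
= 2694.63446.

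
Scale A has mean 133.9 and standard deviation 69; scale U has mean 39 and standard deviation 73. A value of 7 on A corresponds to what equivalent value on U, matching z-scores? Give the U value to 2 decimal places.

U = -95.26

z = (7 − 133.9)/69 ≈ -1.8391.
U = 39 + z·73 = 39 + (7 − 133.9)·73/69 ≈ -95.26.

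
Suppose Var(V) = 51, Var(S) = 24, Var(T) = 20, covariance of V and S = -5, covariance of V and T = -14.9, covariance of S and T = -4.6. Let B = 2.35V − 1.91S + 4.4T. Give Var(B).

Var(B) = a²·Var(V) + b²·Var(S) + c²·Var(T) + 2ab·covariance of V and S + 2ac·covariance of V and T + 2bc·covariance of S and T, with a = 2.35, b = -1.91, c = 4.4.
= 281.6475 + 87.5544 + 387.2 + 44.885 + (-308.132) + 77.3168
= 570.4717.

Var(B) = 570.4717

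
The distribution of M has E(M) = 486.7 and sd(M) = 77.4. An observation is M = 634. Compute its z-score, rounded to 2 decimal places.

z = (M − E(M)) / sd(M) = (634 − 486.7) / 77.4 ≈ 1.90.

z = 1.90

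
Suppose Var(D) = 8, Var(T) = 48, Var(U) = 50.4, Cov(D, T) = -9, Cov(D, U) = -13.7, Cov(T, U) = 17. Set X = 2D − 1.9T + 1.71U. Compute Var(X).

Var(X) = a²·Var(D) + b²·Var(T) + c²·Var(U) + 2ab·Cov(D, T) + 2ac·Cov(D, U) + 2bc·Cov(T, U), with a = 2, b = -1.9, c = 1.71.
= 32 + 173.28 + 147.37464 + 68.4 + (-93.708) + (-110.466)
= 216.88064.

Var(X) = 216.88064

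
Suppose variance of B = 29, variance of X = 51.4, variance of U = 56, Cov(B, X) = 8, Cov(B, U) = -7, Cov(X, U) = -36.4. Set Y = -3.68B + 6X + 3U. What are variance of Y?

variance of Y = a²·variance of B + b²·variance of X + c²·variance of U + 2ab·Cov(B, X) + 2ac·Cov(B, U) + 2bc·Cov(X, U), with a = -3.68, b = 6, c = 3.
= 392.7296 + 1850.4 + 504 + (-353.28) + 154.56 + (-1310.4)
= 1238.0096.

variance of Y = 1238.0096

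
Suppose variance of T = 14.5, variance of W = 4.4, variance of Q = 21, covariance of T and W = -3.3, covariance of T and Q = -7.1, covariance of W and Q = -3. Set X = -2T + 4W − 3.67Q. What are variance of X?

variance of X = 447.8989

variance of X = a²·variance of T + b²·variance of W + c²·variance of Q + 2ab·covariance of T and W + 2ac·covariance of T and Q + 2bc·covariance of W and Q, with a = -2, b = 4, c = -3.67.
= 58 + 70.4 + 282.8469 + 52.8 + (-104.228) + 88.08
= 447.8989.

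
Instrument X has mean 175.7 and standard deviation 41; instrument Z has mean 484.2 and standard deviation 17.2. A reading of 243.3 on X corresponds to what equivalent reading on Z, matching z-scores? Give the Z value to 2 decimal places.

z = (243.3 − 175.7)/41 ≈ 1.6488.
Z = 484.2 + z·17.2 = 484.2 + (243.3 − 175.7)·17.2/41 ≈ 512.56.

Z = 512.56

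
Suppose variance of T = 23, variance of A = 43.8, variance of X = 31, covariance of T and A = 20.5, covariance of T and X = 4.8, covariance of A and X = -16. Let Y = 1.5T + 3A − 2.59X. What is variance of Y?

variance of Y = a²·variance of T + b²·variance of A + c²·variance of X + 2ab·covariance of T and A + 2ac·covariance of T and X + 2bc·covariance of A and X, with a = 1.5, b = 3, c = -2.59.
= 51.75 + 394.2 + 207.9511 + 184.5 + (-37.296) + 248.64
= 1049.7451.

variance of Y = 1049.7451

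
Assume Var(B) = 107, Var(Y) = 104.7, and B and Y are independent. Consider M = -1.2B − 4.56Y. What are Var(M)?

Var(M) = 2331.16992

Var(M) = a²·Var(B) + b²·Var(Y) + 2ab·Cov(B, Y) with a = -1.2, b = -4.56.
Independence gives Cov(B, Y) = 0.
= (-1.2)²·107 + (-4.56)²·104.7 + 2·(-1.2)·(-4.56)·0
= 154.08 + 2177.08992 + 0 = 2331.16992.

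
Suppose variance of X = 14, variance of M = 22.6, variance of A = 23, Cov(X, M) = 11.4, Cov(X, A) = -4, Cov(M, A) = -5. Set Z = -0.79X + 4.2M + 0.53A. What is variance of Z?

variance of Z = 319.3013

variance of Z = a²·variance of X + b²·variance of M + c²·variance of A + 2ab·Cov(X, M) + 2ac·Cov(X, A) + 2bc·Cov(M, A), with a = -0.79, b = 4.2, c = 0.53.
= 8.7374 + 398.664 + 6.4607 + (-75.6504) + 3.3496 + (-22.26)
= 319.3013.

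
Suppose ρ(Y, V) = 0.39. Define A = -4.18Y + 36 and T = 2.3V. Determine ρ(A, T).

ρ(A, T) = -0.39

Linear rescalings preserve |correlation|; the slopes -4.18 and 2.3 have opposite signs, so the correlation flips sign: ρ(A, T) = −ρ(Y, V) = -0.39.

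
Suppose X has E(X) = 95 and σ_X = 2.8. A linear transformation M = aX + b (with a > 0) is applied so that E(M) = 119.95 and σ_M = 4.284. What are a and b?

σ_M = a·σ_X (a > 0), so a = 4.284/2.8 = 1.53.
E(M) = a·E(X) + b, so b = 119.95 − 1.53·95 = -25.4.

a = 1.53, b = -25.4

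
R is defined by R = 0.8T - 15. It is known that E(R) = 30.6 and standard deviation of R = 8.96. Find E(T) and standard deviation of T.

From R = 0.8T - 15: E(R) = a·E(T) + b, so E(T) = (E(R) − b)/a = (30.6 − (-15))/0.8 = 57.
standard deviation of R = |a|·standard deviation of T, so standard deviation of T = 8.96/|0.8| = 11.2.

E(T) = 57, standard deviation of T = 11.2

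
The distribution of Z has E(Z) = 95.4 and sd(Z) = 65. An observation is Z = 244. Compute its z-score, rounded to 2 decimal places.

z = (Z − E(Z)) / sd(Z) = (244 − 95.4) / 65 ≈ 2.29.

z = 2.29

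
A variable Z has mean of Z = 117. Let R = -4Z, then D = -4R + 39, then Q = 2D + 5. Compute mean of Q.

mean of R = (-4)·117 = -468.
mean of D = (-4)·(-468) + 39 = 1911.
mean of Q = 2·1911 + 5 = 3827.

mean of Q = 3827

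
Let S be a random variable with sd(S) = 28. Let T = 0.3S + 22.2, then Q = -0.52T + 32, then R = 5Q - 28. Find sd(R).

sd(T) = |0.3|·28 = 8.4.
sd(Q) = |-0.52|·8.4 = 4.368.
sd(R) = |5|·4.368 = 21.84.

sd(R) = 21.84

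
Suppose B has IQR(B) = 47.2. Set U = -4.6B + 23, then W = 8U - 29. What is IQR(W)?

IQR(W) = 1736.96

IQR(U) = |-4.6|·47.2 = 217.12.
IQR(W) = |8|·217.12 = 1736.96.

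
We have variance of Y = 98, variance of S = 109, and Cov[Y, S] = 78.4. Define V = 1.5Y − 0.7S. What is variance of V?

variance of V = a²·variance of Y + b²·variance of S + 2ab·Cov[Y, S] with a = 1.5, b = -0.7.
= 1.5²·98 + (-0.7)²·109 + 2·1.5·(-0.7)·78.4
= 220.5 + 53.41 + (-164.64) = 109.27.

variance of V = 109.27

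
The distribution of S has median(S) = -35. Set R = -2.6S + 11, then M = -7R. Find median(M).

median(M) = -714

median(R) = (-2.6)·(-35) + 11 = 102.
median(M) = (-7)·102 = -714.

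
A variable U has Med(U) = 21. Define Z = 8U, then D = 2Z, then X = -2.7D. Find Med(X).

Med(X) = -907.2

Med(Z) = 8·21 = 168.
Med(D) = 2·168 = 336.
Med(X) = (-2.7)·336 = -907.2.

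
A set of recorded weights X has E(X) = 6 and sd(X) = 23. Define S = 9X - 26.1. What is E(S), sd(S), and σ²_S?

E(S) = 27.9, sd(S) = 207, σ²_S = 42849

S = 9X - 26.1 is linear with a = 9, b = -26.1.
E(S) = a·E(X) + b = 9·6 + (-26.1) = 27.9.
sd(S) = |a|·sd(X) = |9|·23 = 207.
σ²_X = 23² = 529.
σ²_S = a²·σ²_X = 9²·529 = 42849 (the additive constant -26.1 does not affect variance).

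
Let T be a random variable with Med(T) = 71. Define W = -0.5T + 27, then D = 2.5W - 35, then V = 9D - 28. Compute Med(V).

Med(V) = -534.25

Med(W) = (-0.5)·71 + 27 = -8.5.
Med(D) = 2.5·(-8.5) + (-35) = -56.25.
Med(V) = 9·(-56.25) + (-28) = -534.25.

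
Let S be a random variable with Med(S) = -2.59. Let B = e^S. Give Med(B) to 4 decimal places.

e^S is monotone on this domain, so Med(B) = exp(-2.59) ≈ 0.075.

Med(B) = 0.075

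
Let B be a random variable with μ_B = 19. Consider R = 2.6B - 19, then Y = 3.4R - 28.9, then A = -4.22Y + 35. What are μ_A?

μ_R = 2.6·19 + (-19) = 30.4.
μ_Y = 3.4·30.4 + (-28.9) = 74.46.
μ_A = (-4.22)·74.46 + 35 = -279.2212.

μ_A = -279.2212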